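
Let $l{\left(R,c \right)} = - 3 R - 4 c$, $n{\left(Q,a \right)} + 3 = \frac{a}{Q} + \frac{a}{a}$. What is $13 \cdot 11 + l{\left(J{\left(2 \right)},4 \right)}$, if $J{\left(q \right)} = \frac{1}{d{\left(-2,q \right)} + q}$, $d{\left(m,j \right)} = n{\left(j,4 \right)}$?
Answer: $\frac{251}{2} \approx 125.5$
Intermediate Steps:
$n{\left(Q,a \right)} = -2 + \frac{a}{Q}$ ($n{\left(Q,a \right)} = -3 + \left(\frac{a}{Q} + \frac{a}{a}\right) = -3 + \left(\frac{a}{Q} + 1\right) = -3 + \left(1 + \frac{a}{Q}\right) = -2 + \frac{a}{Q}$)
$d{\left(m,j \right)} = -2 + \frac{4}{j}$
$J{\left(q \right)} = \frac{1}{-2 + q + \frac{4}{q}}$ ($J{\left(q \right)} = \frac{1}{\left(-2 + \frac{4}{q}\right) + q} = \frac{1}{-2 + q + \frac{4}{q}}$)
$l{\left(R,c \right)} = - 4 c - 3 R$
$13 \cdot 11 + l{\left(J{\left(2 \right)},4 \right)} = 13 \cdot 11 - \left(16 + 3 \frac{2}{4 + 2 \left(-2 + 2\right)}\right) = 143 - \left(16 + 3 \frac{2}{4 + 2 \cdot 0}\right) = 143 - \left(16 + 3 \frac{2}{4 + 0}\right) = 143 - \left(16 + 3 \cdot \frac{2}{4}\right) = 143 - \left(16 + 3 \cdot 2 \cdot \frac{1}{4}\right) = 143 - \frac{35}{2} = \frac{251}{2}$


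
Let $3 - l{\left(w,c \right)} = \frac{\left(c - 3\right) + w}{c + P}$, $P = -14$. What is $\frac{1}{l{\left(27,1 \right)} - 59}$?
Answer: $- \frac{13}{703} \approx -0.018492$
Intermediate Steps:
$l{\left(w,c \right)} = 3 - \frac{-3 + c + w}{-14 + c}$ ($l{\left(w,c \right)} = 3 - \frac{\left(c - 3\right) + w}{c - 14} = 3 - \frac{\left(c - 3\right) + w}{-14 + c} = 3 - \frac{\left(-3 + c\right) + w}{-14 + c} = 3 - \frac{-3 + c + w}{-14 + c}$)
$\frac{1}{l{\left(27,1 \right)} - 59} = \frac{1}{\frac{-39 - 27 + 2 \cdot 1}{-14 + 1} - 59} = \frac{1}{\frac{-39 - 27 + 2}{-13} - 59} = \frac{1}{\left(- \frac{1}{13}\right) \left(-64\right) - 59} = \frac{1}{\frac{64}{13} - 59} = \frac{1}{- \frac{703}{13}} = - \frac{13}{703}$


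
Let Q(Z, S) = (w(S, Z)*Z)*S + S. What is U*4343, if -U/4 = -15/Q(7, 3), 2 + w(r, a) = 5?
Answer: 43430/11 ≈ 3948.2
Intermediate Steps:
w(r, a) = 3 (w(r, a) = -2 + 5 = 3)
Q(Z, S) = S + 3*S*Z (Q(Z, S) = (3*Z)*S + S = 3*S*Z + S = S + 3*S*Z)
U = 10/11 (U = -(-60)/(3*(1 + 3*7)) = -(-60)/(3*(1 + 21)) = -(-60)/(3*22) = -(-60)/66 = -4*(-5/22) = 10/11 ≈ 0.90909)
U*4343 = (10/11)*4343 = 43430/11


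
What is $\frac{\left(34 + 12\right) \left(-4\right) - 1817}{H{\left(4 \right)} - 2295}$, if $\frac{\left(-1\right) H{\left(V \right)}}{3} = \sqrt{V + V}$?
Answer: $\frac{510255}{585217} - \frac{1334 \sqrt{2}}{585217} \approx 0.86868$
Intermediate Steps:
$H{\left(V \right)} = - 3 \sqrt{2} \sqrt{V}$ ($H{\left(V \right)} = - 3 \sqrt{V + V} = - 3 \sqrt{2 V} = - 3 \sqrt{2} \sqrt{V}$)
$\frac{\left(34 + 12\right) \left(-4\right) - 1817}{H{\left(4 \right)} - 2295} = \frac{\left(34 + 12\right) \left(-4\right) - 1817}{- 3 \sqrt{2} \sqrt{4} - 2295} = \frac{46 \left(-4\right) - 1817}{\left(-3\right) \sqrt{2} \cdot 2 - 2295} = \frac{-184 - 1817}{- 6 \sqrt{2} - 2295} = - \frac{2001}{-2295 - 6 \sqrt{2}}$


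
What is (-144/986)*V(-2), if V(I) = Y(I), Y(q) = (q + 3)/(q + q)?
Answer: 18/493 ≈ 0.036511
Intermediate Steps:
Y(q) = (3 + q)/(2*q) (Y(q) = (3 + q)/((2*q)) = (3 + q)*(1/(2*q)) = (3 + q)/(2*q))
V(I) = (3 + I)/(2*I)
(-144/986)*V(-2) = (-144/986)*((½)*(3 - 2)/(-2)) = (-144*1/986)*((½)*(-½)*1) = -72/493*(-¼) = 18/493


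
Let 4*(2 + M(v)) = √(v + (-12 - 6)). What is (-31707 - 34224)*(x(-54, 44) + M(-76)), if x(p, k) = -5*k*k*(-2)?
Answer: -1276292298 - 65931*I*√94/4 ≈ -1.2763e+9 - 1.5981e+5*I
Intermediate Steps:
x(p, k) = 10*k² (x(p, k) = -5*k²*(-2) = 10*k²)
M(v) = -2 + √(-18 + v)/4 (M(v) = -2 + √(v + (-12 - 6))/4 = -2 + √(v - 18)/4 = -2 + √(-18 + v)/4)
(-31707 - 34224)*(x(-54, 44) + M(-76)) = (-31707 - 34224)*(10*44² + (-2 + √(-18 - 76)/4)) = -65931*(10*1936 + (-2 + √(-94)/4)) = -65931*(19360 + (-2 + (I*√94)/4)) = -65931*(19360 + (-2 + I*√94/4)) = -65931*(19358 + I*√94/4) = -1276292298 - 65931*I*√94/4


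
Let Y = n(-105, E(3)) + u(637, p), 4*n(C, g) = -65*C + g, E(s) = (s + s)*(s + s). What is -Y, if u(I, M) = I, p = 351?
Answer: -9409/4 ≈ -2352.3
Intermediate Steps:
E(s) = 4*s² (E(s) = (2*s)*(2*s) = 4*s²)
n(C, g) = -65*C/4 + g/4 (n(C, g) = (-65*C + g)/4 = (g - 65*C)/4 = -65*C/4 + g/4)
Y = 9409/4 (Y = (-65/4*(-105) + (4*3²)/4) + 637 = (6825/4 + (4*9)/4) + 637 = (6825/4 + (¼)*36) + 637 = (6825/4 + 9) + 637 = 6861/4 + 637 = 9409/4 ≈ 2352.3)
-Y = -1*9409/4 = -9409/4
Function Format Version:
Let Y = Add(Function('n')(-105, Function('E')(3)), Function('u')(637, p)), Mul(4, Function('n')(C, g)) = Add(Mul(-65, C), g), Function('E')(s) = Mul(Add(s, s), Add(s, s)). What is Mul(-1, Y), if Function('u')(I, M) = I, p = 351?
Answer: Rational(-9409, 4) ≈ -2352.3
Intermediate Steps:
Function('E')(s) = Mul(4, Pow(s, 2)) (Function('E')(s) = Mul(Mul(2, s), Mul(2, s)) = Mul(4, Pow(s, 2)))
Function('n')(C, g) = Add(Mul(Rational(-65, 4), C), Mul(Rational(1, 4), g)) (Function('n')(C, g) = Mul(Rational(1, 4), Add(Mul(-65, C), g)) = Mul(Rational(1, 4), Add(g, Mul(-65, C))) = Add(Mul(Rational(-65, 4), C), Mul(Rational(1, 4), g)))
Y = Rational(9409, 4) (Y = Add(Add(Mul(Rational(-65, 4), -105), Mul(Rational(1, 4), Mul(4, Pow(3, 2)))), 637) = Add(Add(Rational(6825, 4), Mul(Rational(1, 4), Mul(4, 9))), 637) = Add(Add(Rational(6825, 4), Mul(Rational(1, 4), 36)), 637) = Add(Add(Rational(6825, 4), 9), 637) = Add(Rational(6861, 4), 637) = Rational(9409, 4) ≈ 2352.3)
Mul(-1, Y) = Mul(-1, Rational(9409, 4)) = Rational(-9409, 4)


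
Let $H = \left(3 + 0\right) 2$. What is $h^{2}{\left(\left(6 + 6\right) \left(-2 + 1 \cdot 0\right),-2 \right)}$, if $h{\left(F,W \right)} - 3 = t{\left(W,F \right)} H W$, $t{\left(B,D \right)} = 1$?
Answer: $81$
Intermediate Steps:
$H = 6$ ($H = 3 \cdot 2 = 6$)
$h{\left(F,W \right)} = 3 + 6 W$ ($h{\left(F,W \right)} = 3 + 1 \cdot 6 W = 3 + 6 W$)
$h^{2}{\left(\left(6 + 6\right) \left(-2 + 1 \cdot 0\right),-2 \right)} = \left(3 + 6 \left(-2\right)\right)^{2} = \left(3 - 12\right)^{2} = \left(-9\right)^{2} = 81$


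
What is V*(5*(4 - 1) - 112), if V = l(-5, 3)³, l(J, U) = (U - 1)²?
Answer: -6208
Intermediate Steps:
l(J, U) = (-1 + U)²
V = 64 (V = ((-1 + 3)²)³ = (2²)³ = 4³ = 64)
V*(5*(4 - 1) - 112) = 64*(5*(4 - 1) - 112) = 64*(5*3 - 112) = 64*(15 - 112) = 64*(-97) = -6208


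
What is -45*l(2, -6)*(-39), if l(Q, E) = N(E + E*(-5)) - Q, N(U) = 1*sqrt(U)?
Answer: -3510 + 3510*sqrt(6) ≈ 5087.7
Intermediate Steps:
N(U) = sqrt(U)
l(Q, E) = -Q + 2*sqrt(-E) (l(Q, E) = sqrt(E + E*(-5)) - Q = sqrt(E - 5*E) - Q = sqrt(-4*E) - Q = 2*sqrt(-E) - Q = -Q + 2*sqrt(-E))
-45*l(2, -6)*(-39) = -45*(-1*2 + 2*sqrt(-1*(-6)))*(-39) = -45*(-2 + 2*sqrt(6))*(-39) = (90 - 90*sqrt(6))*(-39) = -3510 + 3510*sqrt(6)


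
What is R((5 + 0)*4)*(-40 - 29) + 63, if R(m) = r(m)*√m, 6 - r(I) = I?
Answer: 63 + 1932*√5 ≈ 4383.1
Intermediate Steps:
r(I) = 6 - I
R(m) = √m*(6 - m) (R(m) = (6 - m)*√m = √m*(6 - m))
R((5 + 0)*4)*(-40 - 29) + 63 = (√((5 + 0)*4)*(6 - (5 + 0)*4))*(-40 - 29) + 63 = (√(5*4)*(6 - 5*4))*(-69) + 63 = (√20*(6 - 1*20))*(-69) + 63 = ((2*√5)*(6 - 20))*(-69) + 63 = ((2*√5)*(-14))*(-69) + 63 = -28*√5*(-69) + 63 = 1932*√5 + 63 = 63 + 1932*√5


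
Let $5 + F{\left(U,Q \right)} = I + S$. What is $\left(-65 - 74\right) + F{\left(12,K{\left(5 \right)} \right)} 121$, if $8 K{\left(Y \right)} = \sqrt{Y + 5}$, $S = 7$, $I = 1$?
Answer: $224$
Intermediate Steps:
$K{\left(Y \right)} = \frac{\sqrt{5 + Y}}{8}$ ($K{\left(Y \right)} = \frac{\sqrt{Y + 5}}{8} = \frac{\sqrt{5 + Y}}{8}$)
$F{\left(U,Q \right)} = 3$ ($F{\left(U,Q \right)} = -5 + \left(1 + 7\right) = -5 + 8 = 3$)
$\left(-65 - 74\right) + F{\left(12,K{\left(5 \right)} \right)} 121 = \left(-65 - 74\right) + 3 \cdot 121 = \left(-65 - 74\right) + 363 = -139 + 363 = 224$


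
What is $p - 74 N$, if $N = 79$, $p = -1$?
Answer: $-5847$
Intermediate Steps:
$p - 74 N = -1 - 5846 = -5847$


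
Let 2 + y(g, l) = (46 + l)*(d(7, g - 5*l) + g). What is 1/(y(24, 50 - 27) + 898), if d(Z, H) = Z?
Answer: 1/3035 ≈ 0.00032949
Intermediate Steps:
y(g, l) = -2 + (7 + g)*(46 + l) (y(g, l) = -2 + (46 + l)*(7 + g) = -2 + (7 + g)*(46 + l))
1/(y(24, 50 - 27) + 898) = 1/((320 + 7*(50 - 27) + 46*24 + 24*(50 - 27)) + 898) = 1/((320 + 7*23 + 1104 + 24*23) + 898) = 1/((320 + 161 + 1104 + 552) + 898) = 1/(2137 + 898) = 1/3035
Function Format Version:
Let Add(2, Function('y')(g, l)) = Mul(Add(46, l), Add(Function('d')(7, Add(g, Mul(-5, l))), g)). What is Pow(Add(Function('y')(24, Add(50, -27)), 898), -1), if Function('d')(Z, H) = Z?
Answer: Rational(1, 3035) ≈ 0.00032949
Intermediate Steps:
Function('y')(g, l) = Add(-2, Mul(Add(7, g), Add(46, l))) (Function('y')(g, l) = Add(-2, Mul(Add(46, l), Add(7, g))) = Add(-2, Mul(Add(7, g), Add(46, l))))
Pow(Add(Function('y')(24, Add(50, -27)), 898), -1) = Pow(Add(Add(320, Mul(7, Add(50, -27)), Mul(46, 24), Mul(24, Add(50, -27))), 898), -1) = Pow(Add(Add(320, Mul(7, 23), 1104, Mul(24, 23)), 898), -1) = Pow(Add(Add(320, 161, 1104, 552), 898), -1) = Pow(Add(2137, 898), -1) = Pow(3035, -1) = Rational(1, 3035)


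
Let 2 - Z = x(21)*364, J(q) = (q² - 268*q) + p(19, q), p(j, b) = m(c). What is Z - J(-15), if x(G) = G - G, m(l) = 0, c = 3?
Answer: -4243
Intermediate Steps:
p(j, b) = 0
J(q) = q² - 268*q (J(q) = (q² - 268*q) + 0 = q² - 268*q)
x(G) = 0
Z = 2 (Z = 2 - 0*364 = 2 - 1*0 = 2 + 0 = 2)
Z - J(-15) = 2 - (-15)*(-268 - 15) = 2 - (-15)*(-283) = 2 - 1*4245 = 2 - 4245 = -4243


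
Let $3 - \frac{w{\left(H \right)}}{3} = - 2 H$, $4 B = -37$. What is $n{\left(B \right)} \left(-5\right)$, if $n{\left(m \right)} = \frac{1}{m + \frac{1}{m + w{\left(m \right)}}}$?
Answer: $\frac{4460}{8267} \approx 0.53949$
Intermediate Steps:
$B = - \frac{37}{4}$ ($B = \frac{1}{4} \left(-37\right) = - \frac{37}{4} \approx -9.25$)
$w{\left(H \right)} = 9 + 6 H$ ($w{\left(H \right)} = 9 - 3 \left(- 2 H\right) = 9 + 6 H$)
$n{\left(m \right)} = \frac{1}{m + \frac{1}{9 + 7 m}}$ ($n{\left(m \right)} = \frac{1}{m + \frac{1}{m + \left(9 + 6 m\right)}} = \frac{1}{m + \frac{1}{9 + 7 m}}$)
$n{\left(B \right)} \left(-5\right) = \frac{9 + 7 \left(- \frac{37}{4}\right)}{1 + 7 \left(- \frac{37}{4}\right)^{2} + 9 \left(- \frac{37}{4}\right)} \left(-5\right) = \frac{9 - \frac{259}{4}}{1 + 7 \cdot \frac{1369}{16} - \frac{333}{4}} \left(-5\right) = \frac{1}{1 + \frac{9583}{16} - \frac{333}{4}} \left(- \frac{223}{4}\right) \left(-5\right) = \frac{1}{\frac{8267}{16}} \left(- \frac{223}{4}\right) \left(-5\right) = \frac{16}{8267} \left(- \frac{223}{4}\right) \left(-5\right) = \left(- \frac{892}{8267}\right) \left(-5\right) = \frac{4460}{8267}$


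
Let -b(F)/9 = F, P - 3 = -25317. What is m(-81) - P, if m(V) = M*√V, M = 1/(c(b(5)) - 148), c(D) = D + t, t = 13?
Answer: 25314 - I/20 ≈ 25314.0 - 0.05*I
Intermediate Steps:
P = -25314 (P = 3 - 25317 = -25314)
b(F) = -9*F
c(D) = 13 + D (c(D) = D + 13 = 13 + D)
M = -1/180 (M = 1/((13 - 9*5) - 148) = 1/((13 - 45) - 148) = 1/(-32 - 148) = 1/(-180) = -1/180 ≈ -0.0055556)
m(V) = -√V/180
m(-81) - P = -I/20 - 1*(-25314) = -I/20 + 25314 = 25314 - I/20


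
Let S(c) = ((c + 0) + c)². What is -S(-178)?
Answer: -126736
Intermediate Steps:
S(c) = 4*c² (S(c) = (c + c)² = (2*c)² = 4*c²)
-S(-178) = -4*(-178)² = -4*31684 = -1*126736 = -126736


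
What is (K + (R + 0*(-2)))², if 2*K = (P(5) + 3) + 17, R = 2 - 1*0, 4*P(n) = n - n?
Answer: 144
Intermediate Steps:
P(n) = 0 (P(n) = (n - n)/4 = (¼)*0 = 0)
R = 2 (R = 2 + 0 = 2)
K = 10 (K = ((0 + 3) + 17)/2 = (3 + 17)/2 = (½)*20 = 10)
(K + (R + 0*(-2)))² = (10 + (2 + 0*(-2)))² = (10 + (2 + 0))² = (10 + 2)² = 12² = 144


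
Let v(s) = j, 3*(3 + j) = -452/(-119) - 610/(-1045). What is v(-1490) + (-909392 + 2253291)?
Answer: 100272221234/74613 ≈ 1.3439e+6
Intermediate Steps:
j = -114853/74613 (j = -3 + (-452/(-119) - 610/(-1045))/3 = -3 + (-452*(-1/119) - 610*(-1/1045))/3 = -3 + (452/119 + 122/209)/3 = -3 + (⅓)*(108986/24871) = -3 + 108986/74613 = -114853/74613 ≈ -1.5393)
v(s) = -114853/74613
v(-1490) + (-909392 + 2253291) = -114853/74613 + (-909392 + 2253291) = -114853/74613 + 1343899 = 100272221234/74613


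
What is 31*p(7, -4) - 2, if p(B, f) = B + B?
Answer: 432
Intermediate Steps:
p(B, f) = 2*B
31*p(7, -4) - 2 = 31*(2*7) - 2 = 31*14 - 2 = 434 - 2 = 432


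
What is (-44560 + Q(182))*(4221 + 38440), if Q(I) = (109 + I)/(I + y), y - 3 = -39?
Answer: -277529813009/146 ≈ -1.9009e+9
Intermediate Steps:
y = -36 (y = 3 - 39 = -36)
Q(I) = (109 + I)/(-36 + I) (Q(I) = (109 + I)/(I - 36) = (109 + I)/(-36 + I))
(-44560 + Q(182))*(4221 + 38440) = (-44560 + (109 + 182)/(-36 + 182))*(4221 + 38440) = (-44560 + 291/146)*42661 = -6505469/146*42661 = -277529813009/146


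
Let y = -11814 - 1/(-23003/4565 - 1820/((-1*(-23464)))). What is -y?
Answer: 231234420076/19573239 ≈ 11814.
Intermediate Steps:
y = -231234420076/19573239 (y = -11814 - 1/(-23003*1/4565 - 1820/23464) = -11814 - 1/(-23003/4565 - 1820*1/23464) = -11814 - 1/(-23003/4565 - 65/838) = -11814 - 1/(-19573239/3825470) = -11814 - 1*(-3825470/19573239) = -11814 + 3825470/19573239 = -231234420076/19573239 ≈ -11814.)
-y = -1*(-231234420076/19573239) = 231234420076/19573239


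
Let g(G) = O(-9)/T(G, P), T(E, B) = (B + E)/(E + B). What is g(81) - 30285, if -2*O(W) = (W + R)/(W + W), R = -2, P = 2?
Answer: -1090271/36 ≈ -30285.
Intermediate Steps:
O(W) = -(-2 + W)/(4*W) (O(W) = -(W - 2)/(2*(W + W)) = -(-2 + W)/(2*(2*W)) = -(-2 + W)*1/(2*W)/2 = -(-2 + W)/(4*W))
T(E, B) = 1 (T(E, B) = (B + E)/(B + E) = 1)
g(G) = -11/36 (g(G) = ((¼)*(2 - 1*(-9))/(-9))/1 = ((¼)*(-⅑)*(2 + 9))*1 = ((¼)*(-⅑)*11)*1 = -11/36*1 = -11/36)
g(81) - 30285 = -11/36 - 30285 = -1090271/36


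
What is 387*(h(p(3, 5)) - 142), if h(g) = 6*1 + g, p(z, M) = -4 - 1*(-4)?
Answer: -52632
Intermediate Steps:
p(z, M) = 0 (p(z, M) = -4 + 4 = 0)
h(g) = 6 + g
387*(h(p(3, 5)) - 142) = 387*((6 + 0) - 142) = 387*(6 - 142) = 387*(-136) = -52632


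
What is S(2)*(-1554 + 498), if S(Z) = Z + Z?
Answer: -4224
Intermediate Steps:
S(Z) = 2*Z
S(2)*(-1554 + 498) = (2*2)*(-1554 + 498) = 4*(-1056) = -4224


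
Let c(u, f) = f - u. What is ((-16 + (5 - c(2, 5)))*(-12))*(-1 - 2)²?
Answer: 1512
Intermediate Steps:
((-16 + (5 - c(2, 5)))*(-12))*(-1 - 2)² = ((-16 + (5 - (5 - 1*2)))*(-12))*(-1 - 2)² = ((-16 + (5 - (5 - 2)))*(-12))*(-3)² = ((-16 + (5 - 1*3))*(-12))*9 = ((-16 + (5 - 3))*(-12))*9 = ((-16 + 2)*(-12))*9 = -14*(-12)*9 = 168*9 = 1512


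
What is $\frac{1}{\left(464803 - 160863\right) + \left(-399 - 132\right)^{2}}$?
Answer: $\frac{1}{585901} \approx 1.7068 \cdot 10^{-6}$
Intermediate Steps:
$\frac{1}{\left(464803 - 160863\right) + \left(-399 - 132\right)^{2}} = \frac{1}{\left(464803 - 160863\right) + \left(-531\right)^{2}} = \frac{1}{303940 + 281961} = \frac{1}{585901}$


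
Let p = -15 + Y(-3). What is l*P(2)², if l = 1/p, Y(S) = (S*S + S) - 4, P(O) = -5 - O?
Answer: -49/13 ≈ -3.7692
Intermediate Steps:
Y(S) = -4 + S + S² (Y(S) = (S² + S) - 4 = (S + S²) - 4 = -4 + S + S²)
p = -13 (p = -15 + (-4 - 3 + (-3)²) = -15 + (-4 - 3 + 9) = -15 + 2 = -13)
l = -1/13 (l = 1/(-13) = -1/13 ≈ -0.076923)
l*P(2)² = -(-5 - 1*2)²/13 = -(-5 - 2)²/13 = -1/13*(-7)² = -1/13*49 = -49/13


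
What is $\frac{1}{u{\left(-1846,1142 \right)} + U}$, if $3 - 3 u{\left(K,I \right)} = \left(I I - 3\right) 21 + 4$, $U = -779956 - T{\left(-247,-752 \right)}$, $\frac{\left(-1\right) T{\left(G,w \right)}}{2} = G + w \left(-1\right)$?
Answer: $- \frac{3}{29724220} \approx -1.0093 \cdot 10^{-7}$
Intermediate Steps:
$T{\left(G,w \right)} = - 2 G + 2 w$ ($T{\left(G,w \right)} = - 2 \left(G + w \left(-1\right)\right) = - 2 \left(G - w\right) = - 2 G + 2 w$)
$U = -778946$ ($U = -779956 - \left(\left(-2\right) \left(-247\right) + 2 \left(-752\right)\right) = -779956 - \left(494 - 1504\right) = -779956 - -1010 = -779956 + 1010 = -778946$)
$u{\left(K,I \right)} = \frac{62}{3} - 7 I^{2}$ ($u{\left(K,I \right)} = 1 - \frac{\left(I I - 3\right) 21 + 4}{3} = 1 - \frac{\left(I^{2} - 3\right) 21 + 4}{3} = 1 - \frac{\left(-3 + I^{2}\right) 21 + 4}{3} = 1 - \frac{\left(-63 + 21 I^{2}\right) + 4}{3} = 1 - \frac{-59 + 21 I^{2}}{3} = 1 - \left(- \frac{59}{3} + 7 I^{2}\right) = \frac{62}{3} - 7 I^{2}$)
$\frac{1}{u{\left(-1846,1142 \right)} + U} = \frac{1}{\left(\frac{62}{3} - 7 \cdot 1142^{2}\right) - 778946} = \frac{1}{\left(\frac{62}{3} - 9129148\right) - 778946} = \frac{1}{- \frac{27387382}{3} - 778946} = \frac{1}{- \frac{29724220}{3}} = - \frac{3}{29724220}$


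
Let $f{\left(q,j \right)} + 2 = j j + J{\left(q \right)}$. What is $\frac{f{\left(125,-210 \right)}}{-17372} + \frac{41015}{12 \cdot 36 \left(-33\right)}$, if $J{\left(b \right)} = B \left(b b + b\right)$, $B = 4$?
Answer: $- \frac{559825417}{61913808} \approx -9.042$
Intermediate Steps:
$J{\left(b \right)} = 4 b + 4 b^{2}$ ($J{\left(b \right)} = 4 \left(b b + b\right) = 4 \left(b^{2} + b\right) = 4 \left(b + b^{2}\right) = 4 b + 4 b^{2}$)
$f{\left(q,j \right)} = -2 + j^{2} + 4 q \left(1 + q\right)$ ($f{\left(q,j \right)} = -2 + \left(j j + 4 q \left(1 + q\right)\right) = -2 + \left(j^{2} + 4 q \left(1 + q\right)\right) = -2 + j^{2} + 4 q \left(1 + q\right)$)
$\frac{f{\left(125,-210 \right)}}{-17372} + \frac{41015}{12 \cdot 36 \left(-33\right)} = \frac{-2 + \left(-210\right)^{2} + 4 \cdot 125 \left(1 + 125\right)}{-17372} + \frac{41015}{12 \cdot 36 \left(-33\right)} = \left(-2 + 44100 + 4 \cdot 125 \cdot 126\right) \left(- \frac{1}{17372}\right) + \frac{41015}{432 \left(-33\right)} = \left(-2 + 44100 + 63000\right) \left(- \frac{1}{17372}\right) + \frac{41015}{-14256} = 107098 \left(- \frac{1}{17372}\right) + 41015 \left(- \frac{1}{14256}\right) = - \frac{53549}{8686} - \frac{41015}{14256} = - \frac{559825417}{61913808}$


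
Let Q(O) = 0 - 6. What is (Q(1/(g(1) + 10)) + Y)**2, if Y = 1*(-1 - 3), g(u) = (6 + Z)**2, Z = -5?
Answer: 100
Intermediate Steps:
g(u) = 1 (g(u) = (6 - 5)**2 = 1**2 = 1)
Y = -4 (Y = 1*(-4) = -4)
Q(O) = -6
(Q(1/(g(1) + 10)) + Y)**2 = (-6 - 4)**2 = (-10)**2 = 100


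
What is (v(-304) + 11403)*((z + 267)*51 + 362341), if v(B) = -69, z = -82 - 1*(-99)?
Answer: 4270934550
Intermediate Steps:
z = 17 (z = -82 + 99 = 17)
(v(-304) + 11403)*((z + 267)*51 + 362341) = (-69 + 11403)*((17 + 267)*51 + 362341) = 11334*(284*51 + 362341) = 11334*(14484 + 362341) = 11334*376825 = 4270934550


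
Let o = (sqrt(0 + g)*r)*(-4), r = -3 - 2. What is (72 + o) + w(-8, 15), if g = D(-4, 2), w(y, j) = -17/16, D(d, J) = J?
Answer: 1135/16 + 20*sqrt(2) ≈ 99.222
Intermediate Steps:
w(y, j) = -17/16 (w(y, j) = -17*1/16 = -17/16)
g = 2
r = -5
o = 20*sqrt(2) (o = (sqrt(0 + 2)*(-5))*(-4) = (sqrt(2)*(-5))*(-4) = -5*sqrt(2)*(-4) = 20*sqrt(2) ≈ 28.284)
(72 + o) + w(-8, 15) = (72 + 20*sqrt(2)) - 17/16 = 1135/16 + 20*sqrt(2)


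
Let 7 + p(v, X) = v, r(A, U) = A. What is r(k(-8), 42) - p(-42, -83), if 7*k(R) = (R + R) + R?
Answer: 319/7 ≈ 45.571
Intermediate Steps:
k(R) = 3*R/7 (k(R) = ((R + R) + R)/7 = (2*R + R)/7 = (3*R)/7 = 3*R/7)
p(v, X) = -7 + v
r(k(-8), 42) - p(-42, -83) = (3/7)*(-8) - (-7 - 42) = -24/7 - 1*(-49) = -24/7 + 49 = 319/7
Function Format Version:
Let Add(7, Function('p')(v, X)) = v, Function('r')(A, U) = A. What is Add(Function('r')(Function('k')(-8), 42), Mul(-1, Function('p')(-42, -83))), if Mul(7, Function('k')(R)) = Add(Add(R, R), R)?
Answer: Rational(319, 7) ≈ 45.571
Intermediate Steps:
Function('k')(R) = Mul(Rational(3, 7), R) (Function('k')(R) = Mul(Rational(1, 7), Add(Add(R, R), R)) = Mul(Rational(1, 7), Add(Mul(2, R), R)) = Mul(Rational(1, 7), Mul(3, R)) = Mul(Rational(3, 7), R))
Function('p')(v, X) = Add(-7, v)
Add(Function('r')(Function('k')(-8), 42), Mul(-1, Function('p')(-42, -83))) = Add(Mul(Rational(3, 7), -8), Mul(-1, Add(-7, -42))) = Add(Rational(-24, 7), Mul(-1, -49)) = Add(Rational(-24, 7), 49) = Rational(319, 7)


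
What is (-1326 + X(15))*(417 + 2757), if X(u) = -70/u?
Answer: -4223536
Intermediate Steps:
(-1326 + X(15))*(417 + 2757) = (-1326 - 70/15)*(417 + 2757) = (-1326 - 70*1/15)*3174 = (-1326 - 14/3)*3174 = -3992/3*3174 = -4223536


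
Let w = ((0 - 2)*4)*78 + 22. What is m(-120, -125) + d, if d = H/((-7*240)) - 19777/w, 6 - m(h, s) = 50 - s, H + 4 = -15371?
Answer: -611613/4816 ≈ -127.00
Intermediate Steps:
H = -15375 (H = -4 - 15371 = -15375)
m(h, s) = -44 + s (m(h, s) = 6 - (50 - s) = 6 + (-50 + s) = -44 + s)
w = -602 (w = -2*4*78 + 22 = -8*78 + 22 = -624 + 22 = -602)
d = 202291/4816 (d = -15375/((-7*240)) - 19777/(-602) = -15375/(-1680) - 19777*(-1/602) = -15375*(-1/1680) + 19777/602 = 1025/112 + 19777/602 = 202291/4816 ≈ 42.004)
m(-120, -125) + d = (-44 - 125) + 202291/4816 = -169 + 202291/4816 = -611613/4816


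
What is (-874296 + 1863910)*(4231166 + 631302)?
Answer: 4811966407352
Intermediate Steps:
(-874296 + 1863910)*(4231166 + 631302) = 989614*4862468 = 4811966407352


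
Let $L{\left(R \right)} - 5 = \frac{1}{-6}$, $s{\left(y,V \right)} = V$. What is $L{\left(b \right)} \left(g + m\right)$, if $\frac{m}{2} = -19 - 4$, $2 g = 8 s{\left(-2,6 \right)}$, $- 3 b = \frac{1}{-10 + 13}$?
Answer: $- \frac{319}{3} \approx -106.33$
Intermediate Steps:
$b = - \frac{1}{9}$ ($b = - \frac{1}{3 \left(-10 + 13\right)} = - \frac{1}{3 \cdot 3} = \left(- \frac{1}{3}\right) \frac{1}{3} = - \frac{1}{9} \approx -0.11111$)
$L{\left(R \right)} = \frac{29}{6}$ ($L{\left(R \right)} = 5 + \frac{1}{-6} = 5 - \frac{1}{6} = \frac{29}{6}$)
$g = 24$ ($g = \frac{8 \cdot 6}{2} = \frac{1}{2} \cdot 48 = 24$)
$m = -46$ ($m = 2 \left(-19 - 4\right) = 2 \left(-23\right) = -46$)
$L{\left(b \right)} \left(g + m\right) = \frac{29 \left(24 - 46\right)}{6} = \frac{29}{6} \left(-22\right) = - \frac{319}{3}$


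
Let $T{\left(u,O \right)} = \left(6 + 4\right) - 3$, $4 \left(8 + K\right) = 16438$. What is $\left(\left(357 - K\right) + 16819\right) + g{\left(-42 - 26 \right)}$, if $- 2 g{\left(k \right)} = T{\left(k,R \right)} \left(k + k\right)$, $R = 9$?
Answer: $\frac{27101}{2} \approx 13551.0$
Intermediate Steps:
$K = \frac{8203}{2}$ ($K = -8 + \frac{1}{4} \cdot 16438 = -8 + \frac{8219}{2} = \frac{8203}{2} \approx 4101.5$)
$T{\left(u,O \right)} = 7$ ($T{\left(u,O \right)} = 10 - 3 = 7$)
$g{\left(k \right)} = - 7 k$ ($g{\left(k \right)} = - \frac{7 \left(k + k\right)}{2} = - \frac{7 \cdot 2 k}{2} = - \frac{14 k}{2} = - 7 k$)
$\left(\left(357 - K\right) + 16819\right) + g{\left(-42 - 26 \right)} = \left(\left(357 - \frac{8203}{2}\right) + 16819\right) - 7 \left(-42 - 26\right) = \left(\left(357 - \frac{8203}{2}\right) + 16819\right) - -476 = \left(- \frac{7489}{2} + 16819\right) + 476 = \frac{26149}{2} + 476 = \frac{27101}{2}$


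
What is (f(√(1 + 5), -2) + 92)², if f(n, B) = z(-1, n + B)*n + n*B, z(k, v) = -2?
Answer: 8560 - 736*√6 ≈ 6757.2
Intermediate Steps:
f(n, B) = -2*n + B*n (f(n, B) = -2*n + n*B = -2*n + B*n)
(f(√(1 + 5), -2) + 92)² = (√(1 + 5)*(-2 - 2) + 92)² = (√6*(-4) + 92)² = (-4*√6 + 92)² = (92 - 4*√6)²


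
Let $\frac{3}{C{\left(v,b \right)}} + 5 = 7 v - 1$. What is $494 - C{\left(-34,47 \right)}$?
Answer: $\frac{120539}{244} \approx 494.01$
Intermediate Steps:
$C{\left(v,b \right)} = \frac{3}{-6 + 7 v}$ ($C{\left(v,b \right)} = \frac{3}{-5 + \left(7 v - 1\right)} = \frac{3}{-5 + \left(-1 + 7 v\right)} = \frac{3}{-6 + 7 v}$)
$494 - C{\left(-34,47 \right)} = 494 - \frac{3}{-6 + 7 \left(-34\right)} = 494 - \frac{3}{-6 - 238} = 494 - \frac{3}{-244} = 494 - 3 \left(- \frac{1}{244}\right) = 494 - - \frac{3}{244} = 494 + \frac{3}{244} = \frac{120539}{244}$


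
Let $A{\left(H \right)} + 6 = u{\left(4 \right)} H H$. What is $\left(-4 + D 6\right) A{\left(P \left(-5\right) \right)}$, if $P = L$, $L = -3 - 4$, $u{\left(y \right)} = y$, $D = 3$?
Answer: $68516$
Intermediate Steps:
$L = -7$ ($L = -3 - 4 = -7$)
$P = -7$
$A{\left(H \right)} = -6 + 4 H^{2}$ ($A{\left(H \right)} = -6 + 4 H H = -6 + 4 H^{2}$)
$\left(-4 + D 6\right) A{\left(P \left(-5\right) \right)} = \left(-4 + 3 \cdot 6\right) \left(-6 + 4 \left(\left(-7\right) \left(-5\right)\right)^{2}\right) = \left(-4 + 18\right) \left(-6 + 4 \cdot 35^{2}\right) = 14 \left(-6 + 4 \cdot 1225\right) = 14 \left(-6 + 4900\right) = 14 \cdot 4894 = 68516$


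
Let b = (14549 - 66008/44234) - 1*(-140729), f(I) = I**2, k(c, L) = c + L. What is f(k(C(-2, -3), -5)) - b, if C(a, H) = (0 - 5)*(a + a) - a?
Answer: -3427858709/22117 ≈ -1.5499e+5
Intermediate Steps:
C(a, H) = -11*a (C(a, H) = -10*a - a = -11*a)
k(c, L) = L + c
b = 3434250522/22117 (b = (14549 - 66008/44234) + 140729 = (14549 - 1*33004/22117) + 140729 = (14549 - 33004/22117) + 140729 = 321747229/22117 + 140729 = 3434250522/22117 ≈ 1.5528e+5)
f(k(C(-2, -3), -5)) - b = (-5 - 11*(-2))**2 - 1*3434250522/22117 = (-5 + 22)**2 - 3434250522/22117 = 17**2 - 3434250522/22117 = 289 - 3434250522/22117 = -3427858709/22117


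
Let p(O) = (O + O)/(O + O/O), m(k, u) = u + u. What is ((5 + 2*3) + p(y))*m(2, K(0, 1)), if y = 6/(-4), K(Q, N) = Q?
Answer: 0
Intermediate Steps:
y = -3/2 (y = 6*(-¼) = -3/2 ≈ -1.5000)
m(k, u) = 2*u
p(O) = 2*O/(1 + O) (p(O) = (2*O)/(O + 1) = (2*O)/(1 + O) = 2*O/(1 + O))
((5 + 2*3) + p(y))*m(2, K(0, 1)) = ((5 + 2*3) + 2*(-3/2)/(1 - 3/2))*(2*0) = ((5 + 6) + 2*(-3/2)/(-½))*0 = (11 + 2*(-3/2)*(-2))*0 = (11 + 6)*0 = 17*0 = 0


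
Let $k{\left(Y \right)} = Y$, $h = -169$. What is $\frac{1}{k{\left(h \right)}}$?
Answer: $- \frac{1}{169} \approx -0.0059172$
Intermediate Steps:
$\frac{1}{k{\left(h \right)}} = \frac{1}{-169} = - \frac{1}{169}$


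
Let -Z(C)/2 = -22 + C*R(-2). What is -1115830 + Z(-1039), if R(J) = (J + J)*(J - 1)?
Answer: -1090850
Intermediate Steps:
R(J) = 2*J*(-1 + J) (R(J) = (2*J)*(-1 + J) = 2*J*(-1 + J))
Z(C) = 44 - 24*C (Z(C) = -2*(-22 + C*(2*(-2)*(-1 - 2))) = -2*(-22 + C*(2*(-2)*(-3))) = -2*(-22 + C*12) = -2*(-22 + 12*C) = 44 - 24*C)
-1115830 + Z(-1039) = -1115830 + (44 - 24*(-1039)) = -1115830 + (44 + 24936) = -1115830 + 24980 = -1090850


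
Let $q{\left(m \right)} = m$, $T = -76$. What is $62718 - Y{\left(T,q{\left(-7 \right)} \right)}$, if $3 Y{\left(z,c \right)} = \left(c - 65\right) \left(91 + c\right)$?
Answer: $64734$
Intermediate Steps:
$Y{\left(z,c \right)} = \frac{\left(-65 + c\right) \left(91 + c\right)}{3}$ ($Y{\left(z,c \right)} = \frac{\left(c - 65\right) \left(91 + c\right)}{3} = \frac{\left(-65 + c\right) \left(91 + c\right)}{3}$)
$62718 - Y{\left(T,q{\left(-7 \right)} \right)} = 62718 - \left(- \frac{5915}{3} + \frac{\left(-7\right)^{2}}{3} + \frac{26}{3} \left(-7\right)\right) = 62718 - \left(- \frac{5915}{3} + \frac{1}{3} \cdot 49 - \frac{182}{3}\right) = 62718 - \left(- \frac{5915}{3} + \frac{49}{3} - \frac{182}{3}\right) = 62718 - -2016 = 62718 + 2016 = 64734$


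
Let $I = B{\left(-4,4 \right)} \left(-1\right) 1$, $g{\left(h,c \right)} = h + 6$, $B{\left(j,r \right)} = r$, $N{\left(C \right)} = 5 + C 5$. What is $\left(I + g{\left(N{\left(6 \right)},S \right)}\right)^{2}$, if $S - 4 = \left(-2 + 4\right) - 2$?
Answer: $1369$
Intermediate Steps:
$S = 4$ ($S = 4 + \left(\left(-2 + 4\right) - 2\right) = 4 + \left(2 - 2\right) = 4 + 0 = 4$)
$N{\left(C \right)} = 5 + 5 C$
$g{\left(h,c \right)} = 6 + h$
$I = -4$ ($I = 4 \left(-1\right) 1 = \left(-4\right) 1 = -4$)
$\left(I + g{\left(N{\left(6 \right)},S \right)}\right)^{2} = \left(-4 + \left(6 + \left(5 + 5 \cdot 6\right)\right)\right)^{2} = \left(-4 + \left(6 + \left(5 + 30\right)\right)\right)^{2} = \left(-4 + \left(6 + 35\right)\right)^{2} = \left(-4 + 41\right)^{2} = 37^{2} = 1369$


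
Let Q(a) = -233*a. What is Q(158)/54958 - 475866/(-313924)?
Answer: 3648961373/4313158798 ≈ 0.84601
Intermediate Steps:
Q(158)/54958 - 475866/(-313924) = -233*158/54958 - 475866/(-313924) = -36814*1/54958 - 475866*(-1/313924) = -18407/27479 + 237933/156962 = 3648961373/4313158798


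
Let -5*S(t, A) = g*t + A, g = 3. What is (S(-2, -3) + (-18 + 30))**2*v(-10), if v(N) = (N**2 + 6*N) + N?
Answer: 28566/5 ≈ 5713.2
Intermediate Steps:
S(t, A) = -3*t/5 - A/5 (S(t, A) = -(3*t + A)/5 = -(A + 3*t)/5 = -3*t/5 - A/5)
v(N) = N**2 + 7*N
(S(-2, -3) + (-18 + 30))**2*v(-10) = ((-3/5*(-2) - 1/5*(-3)) + (-18 + 30))**2*(-10*(7 - 10)) = ((6/5 + 3/5) + 12)**2*(-10*(-3)) = (9/5 + 12)**2*30 = (69/5)**2*30 = (4761/25)*30 = 28566/5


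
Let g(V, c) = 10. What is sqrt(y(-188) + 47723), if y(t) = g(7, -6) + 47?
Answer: 2*sqrt(11945) ≈ 218.59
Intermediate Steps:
y(t) = 57 (y(t) = 10 + 47 = 57)
sqrt(y(-188) + 47723) = sqrt(57 + 47723) = sqrt(47780) = 2*sqrt(11945)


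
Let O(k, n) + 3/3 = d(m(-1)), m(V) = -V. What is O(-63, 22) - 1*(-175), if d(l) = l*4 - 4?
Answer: 174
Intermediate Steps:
d(l) = -4 + 4*l (d(l) = 4*l - 4 = -4 + 4*l)
O(k, n) = -1 (O(k, n) = -1 + (-4 + 4*(-1*(-1))) = -1 + (-4 + 4*1) = -1 + (-4 + 4) = -1 + 0 = -1)
O(-63, 22) - 1*(-175) = -1 - 1*(-175) = -1 + 175 = 174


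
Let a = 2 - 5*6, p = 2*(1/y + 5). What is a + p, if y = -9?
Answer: -164/9 ≈ -18.222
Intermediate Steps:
p = 88/9 (p = 2*(1/(-9) + 5) = 2*(-⅑ + 5) = 2*(44/9) = 88/9 ≈ 9.7778)
a = -28 (a = 2 - 30 = -28)
a + p = -28 + 88/9 = -164/9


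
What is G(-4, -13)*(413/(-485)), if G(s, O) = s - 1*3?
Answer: 2891/485 ≈ 5.9608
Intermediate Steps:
G(s, O) = -3 + s (G(s, O) = s - 3 = -3 + s)
G(-4, -13)*(413/(-485)) = (-3 - 4)*(413/(-485)) = -2891*(-1)/485 = -7*(-413/485) = 2891/485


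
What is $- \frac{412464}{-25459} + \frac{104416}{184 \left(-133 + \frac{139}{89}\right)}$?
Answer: $\frac{40700600902}{3424922893} \approx 11.884$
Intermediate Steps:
$- \frac{412464}{-25459} + \frac{104416}{184 \left(-133 + \frac{139}{89}\right)} = \left(-412464\right) \left(- \frac{1}{25459}\right) + \frac{104416}{184 \left(-133 + 139 \cdot \frac{1}{89}\right)} = \frac{412464}{25459} + \frac{104416}{184 \left(-133 + \frac{139}{89}\right)} = \frac{412464}{25459} + \frac{104416}{184 \left(- \frac{11698}{89}\right)} = \frac{412464}{25459} + \frac{104416}{- \frac{2152432}{89}} = \frac{412464}{25459} + 104416 \left(- \frac{89}{2152432}\right) = \frac{412464}{25459} - \frac{580814}{134527} = \frac{40700600902}{3424922893}$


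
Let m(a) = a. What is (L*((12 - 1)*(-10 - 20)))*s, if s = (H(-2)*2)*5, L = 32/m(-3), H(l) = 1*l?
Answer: -70400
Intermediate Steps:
H(l) = l
L = -32/3 (L = 32/(-3) = 32*(-1/3) = -32/3 ≈ -10.667)
s = -20 (s = -2*2*5 = -4*5 = -20)
(L*((12 - 1)*(-10 - 20)))*s = -32*(12 - 1)*(-10 - 20)/3*(-20) = -352*(-30)/3*(-20) = -32/3*(-330)*(-20) = 3520*(-20) = -70400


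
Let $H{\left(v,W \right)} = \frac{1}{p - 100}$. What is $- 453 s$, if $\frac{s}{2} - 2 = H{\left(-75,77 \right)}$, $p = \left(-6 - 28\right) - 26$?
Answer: $- \frac{144507}{80} \approx -1806.3$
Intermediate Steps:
$p = -60$ ($p = -34 - 26 = -60$)
$H{\left(v,W \right)} = - \frac{1}{160}$ ($H{\left(v,W \right)} = \frac{1}{-60 - 100} = \frac{1}{-160} = - \frac{1}{160}$)
$s = \frac{319}{80}$ ($s = 4 + 2 \left(- \frac{1}{160}\right) = 4 - \frac{1}{80} = \frac{319}{80} \approx 3.9875$)
$- 453 s = \left(-453\right) \frac{319}{80} = - \frac{144507}{80}$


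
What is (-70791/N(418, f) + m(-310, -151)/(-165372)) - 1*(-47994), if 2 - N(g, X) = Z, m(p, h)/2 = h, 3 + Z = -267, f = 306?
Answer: 536780044447/11245296 ≈ 47734.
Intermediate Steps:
Z = -270 (Z = -3 - 267 = -270)
m(p, h) = 2*h
N(g, X) = 272 (N(g, X) = 2 - 1*(-270) = 2 + 270 = 272)
(-70791/N(418, f) + m(-310, -151)/(-165372)) - 1*(-47994) = (-70791/272 + (2*(-151))/(-165372)) - 1*(-47994) = (-70791*1/272 - 302*(-1/165372)) + 47994 = (-70791/272 + 151/82686) + 47994 = -2926691777/11245296 + 47994 = 536780044447/11245296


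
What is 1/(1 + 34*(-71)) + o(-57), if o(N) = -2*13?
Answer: -62739/2413 ≈ -26.000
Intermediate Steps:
o(N) = -26
1/(1 + 34*(-71)) + o(-57) = 1/(1 + 34*(-71)) - 26 = 1/(1 - 2414) - 26 = 1/(-2413) - 26 = -1/2413 - 26 = -62739/2413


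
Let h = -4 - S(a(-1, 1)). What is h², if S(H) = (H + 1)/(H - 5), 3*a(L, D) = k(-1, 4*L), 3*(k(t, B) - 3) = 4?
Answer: 2809/256 ≈ 10.973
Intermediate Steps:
k(t, B) = 13/3 (k(t, B) = 3 + (⅓)*4 = 3 + 4/3 = 13/3)
a(L, D) = 13/9 (a(L, D) = (⅓)*(13/3) = 13/9)
S(H) = (1 + H)/(-5 + H)
h = -53/16 (h = -4 - (1 + 13/9)/(-5 + 13/9) = -4 - 22/((-32/9)*9) = -4 - (-9)*22/(32*9) = -4 - 1*(-11/16) = -4 + 11/16 = -53/16 ≈ -3.3125)
h² = (-53/16)² = 2809/256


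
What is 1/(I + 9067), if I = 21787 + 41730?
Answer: 1/72584 ≈ 1.3777e-5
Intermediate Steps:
I = 63517
1/(I + 9067) = 1/(63517 + 9067) = 1/72584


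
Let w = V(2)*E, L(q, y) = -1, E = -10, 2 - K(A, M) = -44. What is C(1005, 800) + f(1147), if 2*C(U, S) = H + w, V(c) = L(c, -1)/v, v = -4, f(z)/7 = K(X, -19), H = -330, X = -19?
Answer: 623/4 ≈ 155.75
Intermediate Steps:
K(A, M) = 46 (K(A, M) = 2 - 1*(-44) = 2 + 44 = 46)
f(z) = 322 (f(z) = 7*46 = 322)
V(c) = ¼ (V(c) = -1/(-4) = -1*(-¼) = ¼)
w = -5/2 (w = (¼)*(-10) = -5/2 ≈ -2.5000)
C(U, S) = -665/4 (C(U, S) = (-330 - 5/2)/2 = (½)*(-665/2) = -665/4)
C(1005, 800) + f(1147) = -665/4 + 322 = 623/4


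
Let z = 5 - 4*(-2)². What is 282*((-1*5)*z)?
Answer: 15510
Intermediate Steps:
z = -11 (z = 5 - 4*4 = 5 - 16 = -11)
282*((-1*5)*z) = 282*(-1*5*(-11)) = 282*(-5*(-11)) = 282*55 = 15510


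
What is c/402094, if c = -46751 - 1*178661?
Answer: -10246/18277 ≈ -0.56060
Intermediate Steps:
c = -225412 (c = -46751 - 178661 = -225412)
c/402094 = -225412/402094 = -225412*1/402094 = -10246/18277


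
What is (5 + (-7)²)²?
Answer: 2916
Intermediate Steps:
(5 + (-7)²)² = (5 + 49)² = 54² = 2916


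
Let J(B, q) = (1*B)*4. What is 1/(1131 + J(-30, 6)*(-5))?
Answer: 1/1731 ≈ 0.00057770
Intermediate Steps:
J(B, q) = 4*B (J(B, q) = B*4 = 4*B)
1/(1131 + J(-30, 6)*(-5)) = 1/(1131 + (4*(-30))*(-5)) = 1/(1131 - 120*(-5)) = 1/(1131 + 600) = 1/1731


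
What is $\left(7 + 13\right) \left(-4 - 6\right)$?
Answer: $-200$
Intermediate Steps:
$\left(7 + 13\right) \left(-4 - 6\right) = 20 \left(-10\right) = -200$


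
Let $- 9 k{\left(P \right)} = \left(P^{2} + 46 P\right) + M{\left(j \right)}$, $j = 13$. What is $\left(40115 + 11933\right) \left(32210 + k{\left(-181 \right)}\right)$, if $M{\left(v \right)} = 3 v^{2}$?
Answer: $\frac{4596671168}{3} \approx 1.5322 \cdot 10^{9}$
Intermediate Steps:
$k{\left(P \right)} = - \frac{169}{3} - \frac{46 P}{9} - \frac{P^{2}}{9}$ ($k{\left(P \right)} = - \frac{\left(P^{2} + 46 P\right) + 3 \cdot 13^{2}}{9} = - \frac{\left(P^{2} + 46 P\right) + 3 \cdot 169}{9} = - \frac{\left(P^{2} + 46 P\right) + 507}{9} = - \frac{507 + P^{2} + 46 P}{9} = - \frac{169}{3} - \frac{46 P}{9} - \frac{P^{2}}{9}$)
$\left(40115 + 11933\right) \left(32210 + k{\left(-181 \right)}\right) = \left(40115 + 11933\right) \left(32210 - \left(- \frac{7819}{9} + \frac{32761}{9}\right)\right) = 52048 \left(32210 - \frac{8314}{3}\right) = 52048 \cdot \frac{88316}{3} = \frac{4596671168}{3}$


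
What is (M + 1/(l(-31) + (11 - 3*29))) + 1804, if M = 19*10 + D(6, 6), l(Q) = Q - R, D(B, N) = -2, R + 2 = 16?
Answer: 241031/121 ≈ 1992.0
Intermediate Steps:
R = 14 (R = -2 + 16 = 14)
l(Q) = -14 + Q (l(Q) = Q - 1*14 = Q - 14 = -14 + Q)
M = 188 (M = 19*10 - 2 = 190 - 2 = 188)
(M + 1/(l(-31) + (11 - 3*29))) + 1804 = (188 + 1/((-14 - 31) + (11 - 3*29))) + 1804 = (188 + 1/(-45 + (11 - 87))) + 1804 = (188 + 1/(-45 - 76)) + 1804 = (188 + 1/(-121)) + 1804 = (188 - 1/121) + 1804 = 22747/121 + 1804 = 241031/121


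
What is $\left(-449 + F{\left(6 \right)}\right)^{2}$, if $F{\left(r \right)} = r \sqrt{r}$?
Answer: $201817 - 5388 \sqrt{6} \approx 1.8862 \cdot 10^{5}$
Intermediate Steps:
$F{\left(r \right)} = r^{\frac{3}{2}}$
$\left(-449 + F{\left(6 \right)}\right)^{2} = \left(-449 + 6^{\frac{3}{2}}\right)^{2} = \left(-449 + 6 \sqrt{6}\right)^{2}$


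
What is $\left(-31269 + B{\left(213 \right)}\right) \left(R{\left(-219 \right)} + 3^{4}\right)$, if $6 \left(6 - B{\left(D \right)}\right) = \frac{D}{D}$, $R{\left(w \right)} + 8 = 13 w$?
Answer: $\frac{260172073}{3} \approx 8.6724 \cdot 10^{7}$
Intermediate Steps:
$R{\left(w \right)} = -8 + 13 w$
$B{\left(D \right)} = \frac{35}{6}$ ($B{\left(D \right)} = 6 - \frac{D \frac{1}{D}}{6} = 6 - \frac{1}{6} = \frac{35}{6}$)
$\left(-31269 + B{\left(213 \right)}\right) \left(R{\left(-219 \right)} + 3^{4}\right) = \left(-31269 + \frac{35}{6}\right) \left(\left(-8 + 13 \left(-219\right)\right) + 3^{4}\right) = - \frac{187579 \left(\left(-8 - 2847\right) + 81\right)}{6} = - \frac{187579 \left(-2855 + 81\right)}{6} = \left(- \frac{187579}{6}\right) \left(-2774\right) = \frac{260172073}{3}$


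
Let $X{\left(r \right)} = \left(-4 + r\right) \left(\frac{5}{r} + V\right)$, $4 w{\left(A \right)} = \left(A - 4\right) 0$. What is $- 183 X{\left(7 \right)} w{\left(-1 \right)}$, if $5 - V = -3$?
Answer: $0$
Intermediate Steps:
$V = 8$ ($V = 5 - -3 = 5 + 3 = 8$)
$w{\left(A \right)} = 0$ ($w{\left(A \right)} = \frac{\left(A - 4\right) 0}{4} = \frac{\left(-4 + A\right) 0}{4} = \frac{1}{4} \cdot 0 = 0$)
$X{\left(r \right)} = \left(-4 + r\right) \left(8 + \frac{5}{r}\right)$ ($X{\left(r \right)} = \left(-4 + r\right) \left(\frac{5}{r} + 8\right) = \left(-4 + r\right) \left(8 + \frac{5}{r}\right)$)
$- 183 X{\left(7 \right)} w{\left(-1 \right)} = - 183 \left(-27 - \frac{20}{7} + 8 \cdot 7\right) 0 = - 183 \left(-27 - \frac{20}{7} + 56\right) 0 = \left(-183\right) \frac{183}{7} \cdot 0 = \left(- \frac{33489}{7}\right) 0 = 0$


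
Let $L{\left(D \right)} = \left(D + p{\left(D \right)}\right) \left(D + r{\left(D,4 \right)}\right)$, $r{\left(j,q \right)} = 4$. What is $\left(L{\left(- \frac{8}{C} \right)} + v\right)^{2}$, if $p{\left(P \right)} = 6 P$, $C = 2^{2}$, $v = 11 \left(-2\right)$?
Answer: $2500$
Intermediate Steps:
$v = -22$
$C = 4$
$L{\left(D \right)} = 7 D \left(4 + D\right)$ ($L{\left(D \right)} = \left(D + 6 D\right) \left(D + 4\right) = 7 D \left(4 + D\right)$)
$\left(L{\left(- \frac{8}{C} \right)} + v\right)^{2} = \left(7 \left(- \frac{8}{4}\right) \left(4 - \frac{8}{4}\right) - 22\right)^{2} = \left(7 \left(\left(-8\right) \frac{1}{4}\right) \left(4 - 2\right) - 22\right)^{2} = \left(7 \left(-2\right) \left(4 - 2\right) - 22\right)^{2} = \left(7 \left(-2\right) 2 - 22\right)^{2} = \left(-28 - 22\right)^{2} = \left(-50\right)^{2} = 2500$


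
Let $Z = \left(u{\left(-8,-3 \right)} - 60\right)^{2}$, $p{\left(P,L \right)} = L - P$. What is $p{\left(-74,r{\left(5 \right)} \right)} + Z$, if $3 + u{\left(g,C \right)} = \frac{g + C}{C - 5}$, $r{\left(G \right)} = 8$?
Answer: $\frac{248297}{64} \approx 3879.6$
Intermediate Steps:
$u{\left(g,C \right)} = -3 + \frac{C + g}{-5 + C}$ ($u{\left(g,C \right)} = -3 + \frac{g + C}{C - 5} = -3 + \frac{C + g}{-5 + C}$)
$Z = \frac{243049}{64}$ ($Z = \left(\frac{15 - 8 - -6}{-5 - 3} - 60\right)^{2} = \left(\frac{15 - 8 + 6}{-8} - 60\right)^{2} = \left(\left(- \frac{1}{8}\right) 13 - 60\right)^{2} = \left(- \frac{13}{8} - 60\right)^{2} = \left(- \frac{493}{8}\right)^{2} = \frac{243049}{64} \approx 3797.6$)
$p{\left(-74,r{\left(5 \right)} \right)} + Z = \left(8 - -74\right) + \frac{243049}{64} = \left(8 + 74\right) + \frac{243049}{64} = 82 + \frac{243049}{64} = \frac{248297}{64}$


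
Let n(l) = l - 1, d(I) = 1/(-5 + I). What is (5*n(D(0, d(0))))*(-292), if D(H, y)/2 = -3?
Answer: 10220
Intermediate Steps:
D(H, y) = -6 (D(H, y) = 2*(-3) = -6)
n(l) = -1 + l
(5*n(D(0, d(0))))*(-292) = (5*(-1 - 6))*(-292) = (5*(-7))*(-292) = -35*(-292) = 10220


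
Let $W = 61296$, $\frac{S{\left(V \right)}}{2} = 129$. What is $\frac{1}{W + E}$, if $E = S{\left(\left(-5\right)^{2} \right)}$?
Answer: $\frac{1}{61554} \approx 1.6246 \cdot 10^{-5}$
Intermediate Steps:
$S{\left(V \right)} = 258$ ($S{\left(V \right)} = 2 \cdot 129 = 258$)
$E = 258$
$\frac{1}{W + E} = \frac{1}{61296 + 258} = \frac{1}{61554}$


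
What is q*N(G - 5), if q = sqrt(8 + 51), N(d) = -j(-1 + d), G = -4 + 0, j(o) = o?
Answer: 10*sqrt(59) ≈ 76.811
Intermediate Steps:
G = -4
N(d) = 1 - d (N(d) = -(-1 + d) = 1 - d)
q = sqrt(59) ≈ 7.6811
q*N(G - 5) = sqrt(59)*(1 - (-4 - 5)) = sqrt(59)*(1 - 1*(-9)) = sqrt(59)*(1 + 9) = sqrt(59)*10 = 10*sqrt(59)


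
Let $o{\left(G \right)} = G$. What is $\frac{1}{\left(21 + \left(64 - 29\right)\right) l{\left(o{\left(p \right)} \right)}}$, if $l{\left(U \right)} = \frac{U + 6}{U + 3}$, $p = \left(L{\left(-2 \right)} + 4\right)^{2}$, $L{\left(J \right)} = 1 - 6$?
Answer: $\frac{1}{98} \approx 0.010204$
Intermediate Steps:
$L{\left(J \right)} = -5$ ($L{\left(J \right)} = 1 - 6 = -5$)
$p = 1$ ($p = \left(-5 + 4\right)^{2} = \left(-1\right)^{2} = 1$)
$l{\left(U \right)} = \frac{6 + U}{3 + U}$
$\frac{1}{\left(21 + \left(64 - 29\right)\right) l{\left(o{\left(p \right)} \right)}} = \frac{1}{\left(21 + \left(64 - 29\right)\right) \frac{6 + 1}{3 + 1}} = \frac{1}{\left(21 + \left(64 - 29\right)\right) \frac{1}{4} \cdot 7} = \frac{1}{\left(21 + 35\right) \frac{1}{4} \cdot 7} = \frac{1}{56 \cdot \frac{7}{4}} = \frac{1}{98}$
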